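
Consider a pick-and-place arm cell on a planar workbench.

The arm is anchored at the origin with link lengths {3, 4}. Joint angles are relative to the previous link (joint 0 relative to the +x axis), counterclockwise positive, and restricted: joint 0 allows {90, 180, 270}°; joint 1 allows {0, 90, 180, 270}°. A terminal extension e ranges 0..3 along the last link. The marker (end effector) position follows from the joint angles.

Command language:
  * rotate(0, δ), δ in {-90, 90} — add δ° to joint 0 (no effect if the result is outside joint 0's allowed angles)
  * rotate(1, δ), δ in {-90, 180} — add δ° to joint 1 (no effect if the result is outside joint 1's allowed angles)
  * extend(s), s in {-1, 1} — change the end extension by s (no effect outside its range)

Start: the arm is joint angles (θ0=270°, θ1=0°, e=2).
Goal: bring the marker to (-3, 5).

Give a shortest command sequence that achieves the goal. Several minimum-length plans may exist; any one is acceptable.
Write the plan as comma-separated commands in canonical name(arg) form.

t0: joint angles (θ0=270°, θ1=0°, e=2)
1. extend(-1) → joint angles (θ0=270°, θ1=0°, e=1)
2. rotate(0, -90) → joint angles (θ0=180°, θ1=0°, e=1)
3. rotate(1, -90) → joint angles (θ0=180°, θ1=270°, e=1)
no 2-step plan works, so 3 is optimal.

extend(-1), rotate(0, -90), rotate(1, -90)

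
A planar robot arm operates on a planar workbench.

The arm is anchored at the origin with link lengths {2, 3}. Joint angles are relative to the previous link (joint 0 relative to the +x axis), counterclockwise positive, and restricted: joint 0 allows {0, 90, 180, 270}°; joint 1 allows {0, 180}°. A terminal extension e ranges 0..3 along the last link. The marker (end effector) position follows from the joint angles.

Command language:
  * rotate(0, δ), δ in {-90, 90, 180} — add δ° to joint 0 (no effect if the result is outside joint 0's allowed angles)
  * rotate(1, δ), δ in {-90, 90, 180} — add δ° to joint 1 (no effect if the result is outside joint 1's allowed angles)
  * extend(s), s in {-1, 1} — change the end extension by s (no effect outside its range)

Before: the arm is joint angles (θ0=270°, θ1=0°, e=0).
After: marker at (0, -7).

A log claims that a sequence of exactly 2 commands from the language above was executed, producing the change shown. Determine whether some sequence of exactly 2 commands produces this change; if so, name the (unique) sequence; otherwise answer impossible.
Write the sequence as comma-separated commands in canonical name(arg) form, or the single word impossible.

extend(1), extend(1)

initial: joint angles (θ0=270°, θ1=0°, e=0)
step 1 (extend(1)): joint angles (θ0=270°, θ1=0°, e=1)
step 2 (extend(1)): joint angles (θ0=270°, θ1=0°, e=2)
all 64 alternatives checked — unique.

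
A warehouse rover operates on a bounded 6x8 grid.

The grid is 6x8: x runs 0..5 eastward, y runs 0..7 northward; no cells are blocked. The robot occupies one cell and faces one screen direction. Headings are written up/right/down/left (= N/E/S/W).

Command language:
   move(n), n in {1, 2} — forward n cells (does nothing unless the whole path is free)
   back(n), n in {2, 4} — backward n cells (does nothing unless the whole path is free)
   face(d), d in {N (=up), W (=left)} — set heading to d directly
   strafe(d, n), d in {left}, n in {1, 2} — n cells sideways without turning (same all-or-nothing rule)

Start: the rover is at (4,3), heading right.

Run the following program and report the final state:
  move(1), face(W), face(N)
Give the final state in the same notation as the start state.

at (5,3), heading up

from: at (4,3), heading right
t=1 move(1) ⇒ at (5,3), heading right
t=2 face(W) ⇒ at (5,3), heading left
t=3 face(N) ⇒ at (5,3), heading up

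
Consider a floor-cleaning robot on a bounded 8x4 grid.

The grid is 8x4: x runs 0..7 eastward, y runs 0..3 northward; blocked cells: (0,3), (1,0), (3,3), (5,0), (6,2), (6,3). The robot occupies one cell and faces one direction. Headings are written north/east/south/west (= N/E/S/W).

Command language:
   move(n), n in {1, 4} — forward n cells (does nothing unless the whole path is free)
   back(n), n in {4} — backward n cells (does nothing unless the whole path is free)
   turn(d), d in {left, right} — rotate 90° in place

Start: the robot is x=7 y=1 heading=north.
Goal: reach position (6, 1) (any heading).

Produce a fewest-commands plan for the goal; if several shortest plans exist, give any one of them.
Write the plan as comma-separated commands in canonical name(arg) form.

t0: x=7 y=1 heading=north
[1] after turn(left): x=7 y=1 heading=west
[2] after move(1): x=6 y=1 heading=west
shorter routes all fall short; 2 is best.

turn(left), move(1)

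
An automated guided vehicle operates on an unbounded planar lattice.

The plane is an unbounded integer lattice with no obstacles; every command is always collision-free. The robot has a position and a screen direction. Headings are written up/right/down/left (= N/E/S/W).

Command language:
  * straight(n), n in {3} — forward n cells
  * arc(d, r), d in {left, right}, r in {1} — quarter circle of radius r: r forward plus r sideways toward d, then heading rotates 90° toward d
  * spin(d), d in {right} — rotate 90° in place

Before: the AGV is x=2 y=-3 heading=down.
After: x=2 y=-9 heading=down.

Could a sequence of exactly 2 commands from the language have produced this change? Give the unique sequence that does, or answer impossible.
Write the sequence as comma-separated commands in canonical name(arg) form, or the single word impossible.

straight(3), straight(3)

key: still facing S at the end — nothing in the sequence rotates
start: x=2 y=-3 heading=down
[1] after straight(3): x=2 y=-6 heading=down
[2] after straight(3): x=2 y=-9 heading=down
no rival 2-sequence matches.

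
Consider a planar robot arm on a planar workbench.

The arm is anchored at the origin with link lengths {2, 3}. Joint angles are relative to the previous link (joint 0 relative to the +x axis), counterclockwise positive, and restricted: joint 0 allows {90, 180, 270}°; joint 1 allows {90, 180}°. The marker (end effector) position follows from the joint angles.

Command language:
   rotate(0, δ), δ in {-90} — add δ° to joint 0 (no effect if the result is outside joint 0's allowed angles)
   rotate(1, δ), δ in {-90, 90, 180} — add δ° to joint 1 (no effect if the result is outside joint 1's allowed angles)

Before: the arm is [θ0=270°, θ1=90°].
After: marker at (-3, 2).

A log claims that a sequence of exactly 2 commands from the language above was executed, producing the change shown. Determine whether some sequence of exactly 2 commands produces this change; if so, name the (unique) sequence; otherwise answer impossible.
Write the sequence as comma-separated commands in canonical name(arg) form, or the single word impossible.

rotate(0, -90), rotate(0, -90)

from: [θ0=270°, θ1=90°]
t=1 rotate(0, -90) ⇒ [θ0=180°, θ1=90°]
t=2 rotate(0, -90) ⇒ [θ0=90°, θ1=90°]
uniquely the one of 16 2-step routes that fits.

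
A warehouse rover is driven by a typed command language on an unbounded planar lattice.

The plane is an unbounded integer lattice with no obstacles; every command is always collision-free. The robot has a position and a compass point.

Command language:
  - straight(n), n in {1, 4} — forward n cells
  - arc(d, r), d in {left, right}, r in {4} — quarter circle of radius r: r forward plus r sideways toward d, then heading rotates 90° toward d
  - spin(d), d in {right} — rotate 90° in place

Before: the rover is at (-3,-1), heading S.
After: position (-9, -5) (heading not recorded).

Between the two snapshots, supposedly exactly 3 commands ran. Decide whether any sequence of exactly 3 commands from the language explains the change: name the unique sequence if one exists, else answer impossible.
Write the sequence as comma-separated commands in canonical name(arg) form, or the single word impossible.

arc(right, 4), straight(1), straight(1)

key: order matters: swapping arc(right, 4) and straight(1) lands elsewhere
from: at (-3,-1), heading S
t=1 arc(right, 4) ⇒ at (-7,-5), heading W
t=2 straight(1) ⇒ at (-8,-5), heading W
t=3 straight(1) ⇒ at (-9,-5), heading W
all 125 alternatives checked — unique.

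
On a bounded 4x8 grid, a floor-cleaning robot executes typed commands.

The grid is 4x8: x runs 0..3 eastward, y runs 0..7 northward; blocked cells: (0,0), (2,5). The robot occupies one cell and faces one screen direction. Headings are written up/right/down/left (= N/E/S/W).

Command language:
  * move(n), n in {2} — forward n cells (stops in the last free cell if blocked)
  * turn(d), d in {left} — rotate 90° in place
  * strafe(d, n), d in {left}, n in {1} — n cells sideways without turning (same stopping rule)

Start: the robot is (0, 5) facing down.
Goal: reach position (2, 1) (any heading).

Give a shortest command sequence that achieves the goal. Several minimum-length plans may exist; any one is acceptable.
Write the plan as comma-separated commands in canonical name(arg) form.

strafe(left, 1), move(2), strafe(left, 1), move(2)

begin: (0, 5) facing down
step 1 (strafe(left, 1)): (1, 5) facing down
step 2 (move(2)): (1, 3) facing down
step 3 (strafe(left, 1)): (2, 3) facing down
step 4 (move(2)): (2, 1) facing down
minimal: 4 command(s), checked below 4.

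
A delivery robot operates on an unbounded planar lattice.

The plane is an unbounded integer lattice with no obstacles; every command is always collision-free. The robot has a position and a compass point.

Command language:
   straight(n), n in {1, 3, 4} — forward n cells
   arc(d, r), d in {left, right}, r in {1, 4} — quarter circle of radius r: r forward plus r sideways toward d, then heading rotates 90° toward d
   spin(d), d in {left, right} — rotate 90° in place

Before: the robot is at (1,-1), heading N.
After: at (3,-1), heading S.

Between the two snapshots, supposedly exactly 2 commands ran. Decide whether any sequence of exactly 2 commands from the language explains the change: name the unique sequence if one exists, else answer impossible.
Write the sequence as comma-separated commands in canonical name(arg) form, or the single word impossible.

arc(right, 1), arc(right, 1)

key: position moved to (3,-1) AND the heading swung to S — translation plus rotation needed
start: at (1,-1), heading N
step 1 (arc(right, 1)): at (2,0), heading E
step 2 (arc(right, 1)): at (3,-1), heading S
all 81 alternatives checked — unique.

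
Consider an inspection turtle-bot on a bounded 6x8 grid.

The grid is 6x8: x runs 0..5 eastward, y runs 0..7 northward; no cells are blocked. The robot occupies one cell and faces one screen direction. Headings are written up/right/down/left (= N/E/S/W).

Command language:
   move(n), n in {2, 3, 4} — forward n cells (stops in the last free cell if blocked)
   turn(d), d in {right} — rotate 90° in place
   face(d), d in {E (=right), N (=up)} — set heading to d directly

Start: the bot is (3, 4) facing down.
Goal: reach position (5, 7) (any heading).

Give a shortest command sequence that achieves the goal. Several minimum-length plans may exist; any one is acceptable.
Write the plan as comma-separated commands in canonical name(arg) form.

from: (3, 4) facing down
[1] after face(N): (3, 4) facing up
[2] after move(4): (3, 7) facing up
[3] after face(E): (3, 7) facing right
[4] after move(4): (5, 7) facing right
no 3-step plan works, so 4 is optimal.

face(N), move(4), face(E), move(4)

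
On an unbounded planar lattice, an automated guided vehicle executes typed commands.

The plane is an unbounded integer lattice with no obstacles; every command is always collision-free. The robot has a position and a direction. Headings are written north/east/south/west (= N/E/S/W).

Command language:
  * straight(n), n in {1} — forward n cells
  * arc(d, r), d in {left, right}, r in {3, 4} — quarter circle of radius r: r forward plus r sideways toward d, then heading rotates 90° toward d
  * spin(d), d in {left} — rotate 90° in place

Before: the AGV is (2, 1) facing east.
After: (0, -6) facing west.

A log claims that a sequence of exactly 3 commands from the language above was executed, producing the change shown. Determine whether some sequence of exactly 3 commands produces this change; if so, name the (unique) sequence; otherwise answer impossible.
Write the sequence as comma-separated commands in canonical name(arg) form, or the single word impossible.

key: running straight(1) before arc(right, 3) would end elsewhere — order is forced
initial: (2, 1) facing east
1. arc(right, 3) → (5, -2) facing south
2. arc(right, 4) → (1, -6) facing west
3. straight(1) → (0, -6) facing west
no other 3-command option fits: unique.

arc(right, 3), arc(right, 4), straight(1)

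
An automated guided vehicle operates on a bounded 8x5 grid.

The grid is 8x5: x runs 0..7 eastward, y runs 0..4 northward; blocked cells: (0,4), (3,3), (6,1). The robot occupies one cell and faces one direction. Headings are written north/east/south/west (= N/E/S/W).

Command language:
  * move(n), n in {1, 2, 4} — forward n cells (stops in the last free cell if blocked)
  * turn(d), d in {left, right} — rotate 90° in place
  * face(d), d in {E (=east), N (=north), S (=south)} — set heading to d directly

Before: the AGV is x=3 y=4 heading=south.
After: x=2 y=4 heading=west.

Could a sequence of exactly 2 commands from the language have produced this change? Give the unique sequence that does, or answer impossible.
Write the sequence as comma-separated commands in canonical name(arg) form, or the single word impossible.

key: position moved to (2,4) AND the heading swung to W — translation plus rotation needed
t0: x=3 y=4 heading=south
t=1 turn(right) ⇒ x=3 y=4 heading=west
t=2 move(1) ⇒ x=2 y=4 heading=west
all 64 alternatives checked — unique.

turn(right), move(1)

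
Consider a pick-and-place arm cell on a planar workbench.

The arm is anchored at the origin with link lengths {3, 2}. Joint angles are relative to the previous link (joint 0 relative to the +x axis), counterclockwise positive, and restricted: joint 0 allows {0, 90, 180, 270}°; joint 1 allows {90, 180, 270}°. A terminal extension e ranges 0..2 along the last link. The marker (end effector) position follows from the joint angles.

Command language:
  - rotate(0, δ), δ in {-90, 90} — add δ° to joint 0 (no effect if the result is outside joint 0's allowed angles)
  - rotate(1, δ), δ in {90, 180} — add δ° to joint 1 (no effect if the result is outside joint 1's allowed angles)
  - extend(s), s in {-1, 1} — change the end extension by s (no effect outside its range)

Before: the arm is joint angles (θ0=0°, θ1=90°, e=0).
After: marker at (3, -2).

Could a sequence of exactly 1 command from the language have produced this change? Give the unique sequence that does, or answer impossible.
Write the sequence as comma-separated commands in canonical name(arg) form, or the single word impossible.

rotate(1, 180)

begin: joint angles (θ0=0°, θ1=90°, e=0)
[1] after rotate(1, 180): joint angles (θ0=0°, θ1=270°, e=0)
no rival 1-sequence matches.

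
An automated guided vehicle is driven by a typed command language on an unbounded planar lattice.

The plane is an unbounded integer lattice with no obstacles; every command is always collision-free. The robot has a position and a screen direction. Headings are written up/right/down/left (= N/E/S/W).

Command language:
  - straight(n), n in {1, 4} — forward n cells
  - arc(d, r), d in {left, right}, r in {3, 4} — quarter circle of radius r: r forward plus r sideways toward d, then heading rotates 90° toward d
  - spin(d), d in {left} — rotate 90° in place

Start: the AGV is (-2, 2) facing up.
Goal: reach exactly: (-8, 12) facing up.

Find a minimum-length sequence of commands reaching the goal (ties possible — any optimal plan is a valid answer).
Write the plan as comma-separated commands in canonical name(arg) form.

straight(4), arc(left, 3), arc(right, 3)

t0: (-2, 2) facing up
1. straight(4) → (-2, 6) facing up
2. arc(left, 3) → (-5, 9) facing left
3. arc(right, 3) → (-8, 12) facing up
shorter routes all fall short; 3 is best.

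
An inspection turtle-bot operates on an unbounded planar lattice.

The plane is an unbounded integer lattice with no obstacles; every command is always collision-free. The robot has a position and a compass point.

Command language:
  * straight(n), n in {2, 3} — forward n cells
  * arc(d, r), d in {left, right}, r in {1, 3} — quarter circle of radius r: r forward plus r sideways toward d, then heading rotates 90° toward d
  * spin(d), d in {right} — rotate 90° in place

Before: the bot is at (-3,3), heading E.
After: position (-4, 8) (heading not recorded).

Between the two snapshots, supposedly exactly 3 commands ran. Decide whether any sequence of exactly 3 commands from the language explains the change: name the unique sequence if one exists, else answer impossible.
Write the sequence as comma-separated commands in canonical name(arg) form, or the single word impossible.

arc(left, 3), arc(left, 3), arc(left, 1)

key: running arc(left, 1) before arc(left, 3) would end elsewhere — order is forced
initial: at (-3,3), heading E
t=1 arc(left, 3) ⇒ at (0,6), heading N
t=2 arc(left, 3) ⇒ at (-3,9), heading W
t=3 arc(left, 1) ⇒ at (-4,8), heading S
no other 3-command option fits: unique.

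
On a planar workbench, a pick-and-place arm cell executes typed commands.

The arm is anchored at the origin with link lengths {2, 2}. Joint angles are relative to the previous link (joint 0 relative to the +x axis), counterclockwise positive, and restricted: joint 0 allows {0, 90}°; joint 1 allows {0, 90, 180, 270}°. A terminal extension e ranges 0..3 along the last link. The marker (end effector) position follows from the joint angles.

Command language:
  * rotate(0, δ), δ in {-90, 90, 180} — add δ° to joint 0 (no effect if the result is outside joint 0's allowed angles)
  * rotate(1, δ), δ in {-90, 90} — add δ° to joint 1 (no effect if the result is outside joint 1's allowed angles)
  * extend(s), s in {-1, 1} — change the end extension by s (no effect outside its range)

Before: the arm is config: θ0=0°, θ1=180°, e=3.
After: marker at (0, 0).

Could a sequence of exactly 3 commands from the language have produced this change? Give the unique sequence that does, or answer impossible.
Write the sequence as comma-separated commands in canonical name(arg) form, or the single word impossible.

initial: config: θ0=0°, θ1=180°, e=3
1. extend(-1) → config: θ0=0°, θ1=180°, e=2
2. extend(-1) → config: θ0=0°, θ1=180°, e=1
3. extend(-1) → config: θ0=0°, θ1=180°, e=0
uniquely the one of 343 3-step routes that fits.

extend(-1), extend(-1), extend(-1)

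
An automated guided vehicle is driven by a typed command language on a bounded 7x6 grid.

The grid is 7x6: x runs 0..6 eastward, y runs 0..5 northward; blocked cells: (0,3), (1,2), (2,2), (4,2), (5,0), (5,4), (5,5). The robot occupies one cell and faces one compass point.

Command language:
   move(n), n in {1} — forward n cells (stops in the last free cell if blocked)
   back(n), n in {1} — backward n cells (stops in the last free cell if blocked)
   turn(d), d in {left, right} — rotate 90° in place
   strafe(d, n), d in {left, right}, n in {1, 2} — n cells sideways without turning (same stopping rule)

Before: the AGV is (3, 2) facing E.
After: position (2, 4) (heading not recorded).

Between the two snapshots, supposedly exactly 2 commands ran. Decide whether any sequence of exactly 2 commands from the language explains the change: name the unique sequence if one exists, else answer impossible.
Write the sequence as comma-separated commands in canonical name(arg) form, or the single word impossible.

key: running back(1) before strafe(left, 2) would end elsewhere — order is forced
t0: (3, 2) facing E
[1] after strafe(left, 2): (3, 4) facing E
[2] after back(1): (2, 4) facing E
uniquely the one of 64 2-step routes that fits.

strafe(left, 2), back(1)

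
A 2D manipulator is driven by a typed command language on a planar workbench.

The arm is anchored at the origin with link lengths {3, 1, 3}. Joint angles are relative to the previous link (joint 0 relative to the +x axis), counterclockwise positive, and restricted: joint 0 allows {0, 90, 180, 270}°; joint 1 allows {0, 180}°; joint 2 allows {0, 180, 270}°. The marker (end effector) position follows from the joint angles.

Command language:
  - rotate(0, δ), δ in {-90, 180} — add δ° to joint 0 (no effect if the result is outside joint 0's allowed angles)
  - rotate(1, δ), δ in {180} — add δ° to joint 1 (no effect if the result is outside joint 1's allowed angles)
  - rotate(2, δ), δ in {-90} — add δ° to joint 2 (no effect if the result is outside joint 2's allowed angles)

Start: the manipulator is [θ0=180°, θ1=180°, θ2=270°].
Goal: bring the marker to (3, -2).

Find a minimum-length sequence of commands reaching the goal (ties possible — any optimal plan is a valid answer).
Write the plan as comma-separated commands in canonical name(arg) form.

begin: [θ0=180°, θ1=180°, θ2=270°]
t=1 rotate(0, 180) ⇒ [θ0=0°, θ1=180°, θ2=270°]
t=2 rotate(0, -90) ⇒ [θ0=270°, θ1=180°, θ2=270°]
no 1-step plan works, so 2 is optimal.

rotate(0, 180), rotate(0, -90)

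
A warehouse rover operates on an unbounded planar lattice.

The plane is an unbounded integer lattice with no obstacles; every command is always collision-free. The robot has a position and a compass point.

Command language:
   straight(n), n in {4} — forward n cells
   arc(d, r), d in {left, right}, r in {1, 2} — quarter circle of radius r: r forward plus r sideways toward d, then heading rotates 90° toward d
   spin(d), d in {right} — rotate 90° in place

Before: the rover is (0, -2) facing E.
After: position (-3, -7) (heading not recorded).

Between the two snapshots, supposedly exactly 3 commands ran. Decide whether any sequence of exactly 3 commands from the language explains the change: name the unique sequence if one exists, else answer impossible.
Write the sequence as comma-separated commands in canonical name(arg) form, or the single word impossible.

arc(right, 1), arc(right, 2), arc(left, 2)

key: order matters: swapping arc(right, 1) and arc(left, 2) lands elsewhere
initial: (0, -2) facing E
[1] after arc(right, 1): (1, -3) facing S
[2] after arc(right, 2): (-1, -5) facing W
[3] after arc(left, 2): (-3, -7) facing S
no rival 3-sequence matches.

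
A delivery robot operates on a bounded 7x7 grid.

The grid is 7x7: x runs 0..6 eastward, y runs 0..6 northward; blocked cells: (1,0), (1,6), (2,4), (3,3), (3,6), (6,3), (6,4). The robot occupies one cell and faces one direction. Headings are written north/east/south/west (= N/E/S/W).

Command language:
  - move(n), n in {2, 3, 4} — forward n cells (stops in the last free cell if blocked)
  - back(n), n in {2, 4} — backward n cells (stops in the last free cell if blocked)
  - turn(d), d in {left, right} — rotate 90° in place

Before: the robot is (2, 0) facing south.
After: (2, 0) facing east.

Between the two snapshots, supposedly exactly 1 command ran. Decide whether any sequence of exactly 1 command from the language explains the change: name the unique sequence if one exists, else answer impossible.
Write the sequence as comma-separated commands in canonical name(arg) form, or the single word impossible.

key: parked at (2,0) the whole time — nothing moves the robot
t0: (2, 0) facing south
step 1 (turn(left)): (2, 0) facing east
uniquely the one of 7 1-step routes that fits.

turn(left)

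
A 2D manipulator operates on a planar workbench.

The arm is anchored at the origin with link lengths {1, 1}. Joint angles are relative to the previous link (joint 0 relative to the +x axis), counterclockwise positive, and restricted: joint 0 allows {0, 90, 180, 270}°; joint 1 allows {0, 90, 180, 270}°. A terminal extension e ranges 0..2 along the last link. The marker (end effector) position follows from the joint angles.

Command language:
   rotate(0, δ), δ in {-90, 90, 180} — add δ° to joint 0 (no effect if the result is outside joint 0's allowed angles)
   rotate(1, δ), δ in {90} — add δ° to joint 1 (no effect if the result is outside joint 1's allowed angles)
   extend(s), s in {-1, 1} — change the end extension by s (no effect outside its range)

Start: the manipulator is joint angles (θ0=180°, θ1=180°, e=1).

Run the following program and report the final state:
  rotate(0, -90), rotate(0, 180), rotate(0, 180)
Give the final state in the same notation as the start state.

initial: joint angles (θ0=180°, θ1=180°, e=1)
1. rotate(0, -90) → joint angles (θ0=90°, θ1=180°, e=1)
2. rotate(0, 180) → joint angles (θ0=270°, θ1=180°, e=1)
3. rotate(0, 180) → joint angles (θ0=90°, θ1=180°, e=1)

joint angles (θ0=90°, θ1=180°, e=1)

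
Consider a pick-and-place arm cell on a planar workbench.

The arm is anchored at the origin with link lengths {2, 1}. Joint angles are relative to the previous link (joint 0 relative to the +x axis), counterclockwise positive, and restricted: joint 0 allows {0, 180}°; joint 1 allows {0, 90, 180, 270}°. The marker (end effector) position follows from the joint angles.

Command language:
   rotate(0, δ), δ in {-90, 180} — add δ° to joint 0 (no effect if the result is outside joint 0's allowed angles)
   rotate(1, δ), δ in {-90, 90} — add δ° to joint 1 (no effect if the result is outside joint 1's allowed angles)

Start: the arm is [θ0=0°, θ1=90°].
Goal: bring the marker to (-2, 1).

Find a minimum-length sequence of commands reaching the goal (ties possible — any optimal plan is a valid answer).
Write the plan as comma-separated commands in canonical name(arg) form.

initial: [θ0=0°, θ1=90°]
1. rotate(1, -90) → [θ0=0°, θ1=0°]
2. rotate(1, -90) → [θ0=0°, θ1=270°]
3. rotate(0, 180) → [θ0=180°, θ1=270°]
shorter routes all fall short; 3 is best.

rotate(1, -90), rotate(1, -90), rotate(0, 180)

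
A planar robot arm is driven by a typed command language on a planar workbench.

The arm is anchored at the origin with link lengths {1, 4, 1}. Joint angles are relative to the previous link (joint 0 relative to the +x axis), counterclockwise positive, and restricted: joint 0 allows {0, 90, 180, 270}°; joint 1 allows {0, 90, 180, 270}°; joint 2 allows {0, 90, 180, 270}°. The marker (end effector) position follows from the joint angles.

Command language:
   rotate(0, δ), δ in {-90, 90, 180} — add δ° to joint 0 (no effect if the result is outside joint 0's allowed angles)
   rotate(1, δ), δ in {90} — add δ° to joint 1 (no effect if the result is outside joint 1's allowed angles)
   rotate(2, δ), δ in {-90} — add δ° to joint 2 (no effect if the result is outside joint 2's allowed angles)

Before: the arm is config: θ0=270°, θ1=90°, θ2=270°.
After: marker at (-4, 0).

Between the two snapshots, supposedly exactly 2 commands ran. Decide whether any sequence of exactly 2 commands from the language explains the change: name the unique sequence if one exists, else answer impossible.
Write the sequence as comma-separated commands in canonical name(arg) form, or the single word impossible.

initial: config: θ0=270°, θ1=90°, θ2=270°
[1] after rotate(1, 90): config: θ0=270°, θ1=180°, θ2=270°
[2] after rotate(1, 90): config: θ0=270°, θ1=270°, θ2=270°
no other 2-command option fits: unique.

rotate(1, 90), rotate(1, 90)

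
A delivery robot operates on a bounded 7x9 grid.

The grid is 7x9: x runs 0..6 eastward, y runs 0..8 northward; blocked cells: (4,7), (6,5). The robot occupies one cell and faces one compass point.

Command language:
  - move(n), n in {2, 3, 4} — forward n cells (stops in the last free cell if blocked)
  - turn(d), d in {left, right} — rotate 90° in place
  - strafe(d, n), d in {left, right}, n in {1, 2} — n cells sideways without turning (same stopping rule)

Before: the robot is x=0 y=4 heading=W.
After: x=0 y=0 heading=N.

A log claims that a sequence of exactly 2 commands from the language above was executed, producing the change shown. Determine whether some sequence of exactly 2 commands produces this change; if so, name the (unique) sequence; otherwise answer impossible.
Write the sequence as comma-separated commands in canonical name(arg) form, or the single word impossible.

impossible

no 2-step route produces this change.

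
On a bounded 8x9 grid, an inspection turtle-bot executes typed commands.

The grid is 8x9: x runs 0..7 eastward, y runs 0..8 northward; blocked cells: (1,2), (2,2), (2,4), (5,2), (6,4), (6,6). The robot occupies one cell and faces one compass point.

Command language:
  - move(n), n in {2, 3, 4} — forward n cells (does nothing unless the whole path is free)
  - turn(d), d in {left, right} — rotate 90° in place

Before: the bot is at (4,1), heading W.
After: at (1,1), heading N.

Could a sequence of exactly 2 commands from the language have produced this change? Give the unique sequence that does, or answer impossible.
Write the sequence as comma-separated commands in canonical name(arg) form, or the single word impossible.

move(3), turn(right)

key: order matters: swapping move(3) and turn(right) lands elsewhere
from: at (4,1), heading W
step 1 (move(3)): at (1,1), heading W
step 2 (turn(right)): at (1,1), heading N
all 25 alternatives checked — unique.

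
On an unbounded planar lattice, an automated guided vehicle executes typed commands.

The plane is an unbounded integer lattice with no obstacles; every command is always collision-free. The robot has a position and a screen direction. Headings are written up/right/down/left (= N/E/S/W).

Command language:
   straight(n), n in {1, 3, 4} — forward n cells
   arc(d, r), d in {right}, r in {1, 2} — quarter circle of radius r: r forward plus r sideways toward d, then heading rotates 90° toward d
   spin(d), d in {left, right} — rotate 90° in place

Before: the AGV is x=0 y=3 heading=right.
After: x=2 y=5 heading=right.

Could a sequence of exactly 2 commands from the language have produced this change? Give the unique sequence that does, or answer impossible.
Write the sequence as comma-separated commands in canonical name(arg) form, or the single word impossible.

spin(left), arc(right, 2)

key: still facing E at the end — net rotation zero over 2 steps
initial: x=0 y=3 heading=right
step 1 (spin(left)): x=0 y=3 heading=up
step 2 (arc(right, 2)): x=2 y=5 heading=right
no other 2-command option fits: unique.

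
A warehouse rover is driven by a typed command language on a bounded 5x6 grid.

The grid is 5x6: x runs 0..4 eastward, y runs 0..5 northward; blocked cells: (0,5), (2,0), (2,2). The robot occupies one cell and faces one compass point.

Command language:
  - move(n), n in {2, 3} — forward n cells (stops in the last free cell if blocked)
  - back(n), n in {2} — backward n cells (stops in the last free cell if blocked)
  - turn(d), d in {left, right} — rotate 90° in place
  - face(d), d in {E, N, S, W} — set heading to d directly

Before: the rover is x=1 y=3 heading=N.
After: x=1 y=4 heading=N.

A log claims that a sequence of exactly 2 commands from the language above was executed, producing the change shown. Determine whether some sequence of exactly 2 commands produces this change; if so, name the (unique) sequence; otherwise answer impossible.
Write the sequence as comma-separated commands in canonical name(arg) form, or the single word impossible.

key: still facing N at the end — nothing in the sequence rotates
initial: x=1 y=3 heading=N
step 1 (back(2)): x=1 y=1 heading=N
step 2 (move(3)): x=1 y=4 heading=N
no other 2-command option fits: unique.

back(2), move(3)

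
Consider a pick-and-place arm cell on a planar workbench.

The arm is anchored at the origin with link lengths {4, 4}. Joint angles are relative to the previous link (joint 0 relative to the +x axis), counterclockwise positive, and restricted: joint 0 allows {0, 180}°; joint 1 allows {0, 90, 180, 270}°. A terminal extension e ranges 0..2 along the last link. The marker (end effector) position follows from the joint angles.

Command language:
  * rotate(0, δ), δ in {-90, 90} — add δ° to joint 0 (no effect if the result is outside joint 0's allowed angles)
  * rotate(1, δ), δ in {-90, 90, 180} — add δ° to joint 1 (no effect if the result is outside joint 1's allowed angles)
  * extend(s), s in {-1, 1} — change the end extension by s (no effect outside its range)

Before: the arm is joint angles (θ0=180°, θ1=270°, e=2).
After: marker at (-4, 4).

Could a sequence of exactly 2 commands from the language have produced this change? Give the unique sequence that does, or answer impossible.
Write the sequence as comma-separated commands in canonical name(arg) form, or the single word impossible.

t0: joint angles (θ0=180°, θ1=270°, e=2)
[1] after extend(-1): joint angles (θ0=180°, θ1=270°, e=1)
[2] after extend(-1): joint angles (θ0=180°, θ1=270°, e=0)
no other 2-command option fits: unique.

extend(-1), extend(-1)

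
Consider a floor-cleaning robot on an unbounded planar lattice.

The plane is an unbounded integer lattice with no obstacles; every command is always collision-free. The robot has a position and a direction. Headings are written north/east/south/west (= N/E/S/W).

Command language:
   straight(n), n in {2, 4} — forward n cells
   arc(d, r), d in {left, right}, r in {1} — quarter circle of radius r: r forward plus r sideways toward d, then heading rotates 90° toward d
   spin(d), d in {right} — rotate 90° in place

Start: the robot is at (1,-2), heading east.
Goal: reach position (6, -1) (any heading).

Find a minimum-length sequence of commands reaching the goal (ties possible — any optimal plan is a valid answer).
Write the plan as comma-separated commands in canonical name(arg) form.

straight(4), arc(left, 1)

from: at (1,-2), heading east
[1] after straight(4): at (5,-2), heading east
[2] after arc(left, 1): at (6,-1), heading north
shorter routes all fall short; 2 is best.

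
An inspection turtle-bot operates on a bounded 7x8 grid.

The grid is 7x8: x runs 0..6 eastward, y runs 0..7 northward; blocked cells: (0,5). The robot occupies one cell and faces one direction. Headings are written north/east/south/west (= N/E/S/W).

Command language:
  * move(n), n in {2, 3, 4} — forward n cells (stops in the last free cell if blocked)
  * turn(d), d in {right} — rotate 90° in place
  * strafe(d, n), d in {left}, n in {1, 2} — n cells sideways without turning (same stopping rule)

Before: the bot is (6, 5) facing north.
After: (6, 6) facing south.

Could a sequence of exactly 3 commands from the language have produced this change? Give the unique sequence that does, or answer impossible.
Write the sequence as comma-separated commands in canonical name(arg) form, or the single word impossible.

key: position moved to (6,6) AND the heading swung to S — translation plus rotation needed
from: (6, 5) facing north
[1] after turn(right): (6, 5) facing east
[2] after strafe(left, 1): (6, 6) facing east
[3] after turn(right): (6, 6) facing south
no rival 3-sequence matches.

turn(right), strafe(left, 1), turn(right)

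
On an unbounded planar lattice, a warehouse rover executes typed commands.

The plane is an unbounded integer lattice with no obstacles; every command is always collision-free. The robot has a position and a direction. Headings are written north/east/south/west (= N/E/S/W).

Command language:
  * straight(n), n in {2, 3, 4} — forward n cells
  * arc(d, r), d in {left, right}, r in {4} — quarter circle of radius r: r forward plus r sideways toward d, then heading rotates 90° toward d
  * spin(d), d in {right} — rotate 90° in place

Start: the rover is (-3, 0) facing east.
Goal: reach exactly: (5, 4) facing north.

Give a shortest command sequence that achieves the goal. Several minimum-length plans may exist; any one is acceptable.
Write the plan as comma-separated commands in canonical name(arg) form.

straight(4), arc(left, 4)

initial: (-3, 0) facing east
t=1 straight(4) ⇒ (1, 0) facing east
t=2 arc(left, 4) ⇒ (5, 4) facing north
shorter routes all fall short; 2 is best.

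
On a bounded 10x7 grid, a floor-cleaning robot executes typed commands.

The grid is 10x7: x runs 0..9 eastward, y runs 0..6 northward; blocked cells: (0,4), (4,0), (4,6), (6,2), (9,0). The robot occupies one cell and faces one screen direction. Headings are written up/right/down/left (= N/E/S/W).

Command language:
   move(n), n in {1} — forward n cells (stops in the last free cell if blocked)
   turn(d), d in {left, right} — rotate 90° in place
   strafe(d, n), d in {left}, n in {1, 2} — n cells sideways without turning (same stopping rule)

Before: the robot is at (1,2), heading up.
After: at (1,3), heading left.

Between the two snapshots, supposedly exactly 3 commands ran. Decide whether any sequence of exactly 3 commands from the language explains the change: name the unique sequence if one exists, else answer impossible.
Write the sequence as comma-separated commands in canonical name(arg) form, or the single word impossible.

impossible

every 3-command combo misses the target.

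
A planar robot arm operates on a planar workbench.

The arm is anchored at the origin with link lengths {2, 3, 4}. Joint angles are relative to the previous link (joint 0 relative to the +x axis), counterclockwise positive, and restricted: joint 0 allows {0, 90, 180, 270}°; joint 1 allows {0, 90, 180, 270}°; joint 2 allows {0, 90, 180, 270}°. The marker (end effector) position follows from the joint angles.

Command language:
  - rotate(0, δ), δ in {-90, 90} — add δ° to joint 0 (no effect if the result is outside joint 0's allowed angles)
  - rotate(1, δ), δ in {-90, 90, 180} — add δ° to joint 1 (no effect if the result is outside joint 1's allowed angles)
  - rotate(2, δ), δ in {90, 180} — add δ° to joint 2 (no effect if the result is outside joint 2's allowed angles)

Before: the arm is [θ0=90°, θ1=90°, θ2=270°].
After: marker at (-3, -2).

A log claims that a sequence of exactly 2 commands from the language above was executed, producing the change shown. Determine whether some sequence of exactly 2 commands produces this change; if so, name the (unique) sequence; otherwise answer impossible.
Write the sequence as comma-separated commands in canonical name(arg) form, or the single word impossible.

rotate(2, 90), rotate(2, 90)

start: [θ0=90°, θ1=90°, θ2=270°]
1. rotate(2, 90) → [θ0=90°, θ1=90°, θ2=0°]
2. rotate(2, 90) → [θ0=90°, θ1=90°, θ2=90°]
all 49 alternatives checked — unique.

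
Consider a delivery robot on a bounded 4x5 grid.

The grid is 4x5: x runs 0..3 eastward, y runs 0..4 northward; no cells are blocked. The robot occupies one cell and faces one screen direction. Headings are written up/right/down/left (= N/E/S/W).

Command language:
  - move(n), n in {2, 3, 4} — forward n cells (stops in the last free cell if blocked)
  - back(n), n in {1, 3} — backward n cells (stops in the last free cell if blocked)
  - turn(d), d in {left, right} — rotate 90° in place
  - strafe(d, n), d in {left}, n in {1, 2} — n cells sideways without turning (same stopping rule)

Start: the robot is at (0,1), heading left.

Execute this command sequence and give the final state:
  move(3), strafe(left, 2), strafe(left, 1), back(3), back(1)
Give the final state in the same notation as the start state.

t0: at (0,1), heading left
t=1 move(3) ⇒ at (0,1), heading left
t=2 strafe(left, 2) ⇒ at (0,0), heading left
t=3 strafe(left, 1) ⇒ at (0,0), heading left
t=4 back(3) ⇒ at (3,0), heading left
t=5 back(1) ⇒ at (3,0), heading left

at (3,0), heading left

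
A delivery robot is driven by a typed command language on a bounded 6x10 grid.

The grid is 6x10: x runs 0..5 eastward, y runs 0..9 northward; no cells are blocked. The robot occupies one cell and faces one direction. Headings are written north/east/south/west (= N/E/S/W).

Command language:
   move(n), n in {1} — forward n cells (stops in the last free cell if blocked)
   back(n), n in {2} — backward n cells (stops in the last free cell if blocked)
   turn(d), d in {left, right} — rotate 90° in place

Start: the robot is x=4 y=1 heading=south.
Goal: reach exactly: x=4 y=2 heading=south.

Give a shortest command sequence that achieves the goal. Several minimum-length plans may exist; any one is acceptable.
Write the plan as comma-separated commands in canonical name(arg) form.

move(1), back(2)

t0: x=4 y=1 heading=south
step 1 (move(1)): x=4 y=0 heading=south
step 2 (back(2)): x=4 y=2 heading=south
minimal: 2 command(s), checked below 2.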